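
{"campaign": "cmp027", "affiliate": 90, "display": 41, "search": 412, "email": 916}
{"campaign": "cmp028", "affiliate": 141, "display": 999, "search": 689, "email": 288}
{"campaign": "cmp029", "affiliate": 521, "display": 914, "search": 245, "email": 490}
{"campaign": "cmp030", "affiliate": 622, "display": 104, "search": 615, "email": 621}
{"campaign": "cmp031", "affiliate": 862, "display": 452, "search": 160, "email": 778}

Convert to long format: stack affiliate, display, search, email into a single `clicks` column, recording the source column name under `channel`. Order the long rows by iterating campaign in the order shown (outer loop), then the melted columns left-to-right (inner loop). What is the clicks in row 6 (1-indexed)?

999

20 rows total (5 × 4). Row 6: index ⌊(6-1)/4⌋ = 1 into campaign → cmp028; (6-1) mod 4 = 1 into the melted columns → display.
So row 6 is (cmp028, display, 999); clicks = 999.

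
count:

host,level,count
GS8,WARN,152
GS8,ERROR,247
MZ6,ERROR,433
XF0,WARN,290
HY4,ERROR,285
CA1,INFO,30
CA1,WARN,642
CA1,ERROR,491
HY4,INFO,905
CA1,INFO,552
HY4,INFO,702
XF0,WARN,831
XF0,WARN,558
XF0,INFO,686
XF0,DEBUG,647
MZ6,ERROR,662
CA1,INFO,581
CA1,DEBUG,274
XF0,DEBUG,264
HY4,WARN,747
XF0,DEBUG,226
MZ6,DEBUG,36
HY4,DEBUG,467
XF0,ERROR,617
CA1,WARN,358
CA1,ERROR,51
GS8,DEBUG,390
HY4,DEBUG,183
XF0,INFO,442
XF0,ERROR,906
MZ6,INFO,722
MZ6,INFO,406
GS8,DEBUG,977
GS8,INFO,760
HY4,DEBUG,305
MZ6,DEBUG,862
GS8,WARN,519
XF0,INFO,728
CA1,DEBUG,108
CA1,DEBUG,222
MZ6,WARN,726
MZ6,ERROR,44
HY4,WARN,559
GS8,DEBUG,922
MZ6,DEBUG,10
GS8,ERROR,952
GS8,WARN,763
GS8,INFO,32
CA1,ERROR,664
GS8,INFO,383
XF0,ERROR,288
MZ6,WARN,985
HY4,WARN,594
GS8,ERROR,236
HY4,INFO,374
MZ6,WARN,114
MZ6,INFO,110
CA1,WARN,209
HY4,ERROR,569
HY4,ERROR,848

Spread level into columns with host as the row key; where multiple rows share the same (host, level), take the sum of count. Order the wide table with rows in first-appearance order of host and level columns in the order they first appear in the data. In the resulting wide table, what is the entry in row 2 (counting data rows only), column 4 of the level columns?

With rows in first-appearance order of host, row 2 is host=MZ6. level columns in first-appearance order: WARN, ERROR, INFO, DEBUG; column 4 is DEBUG.
Long rows with host=MZ6, level=DEBUG: 36 + 862 + 10 = 908.

908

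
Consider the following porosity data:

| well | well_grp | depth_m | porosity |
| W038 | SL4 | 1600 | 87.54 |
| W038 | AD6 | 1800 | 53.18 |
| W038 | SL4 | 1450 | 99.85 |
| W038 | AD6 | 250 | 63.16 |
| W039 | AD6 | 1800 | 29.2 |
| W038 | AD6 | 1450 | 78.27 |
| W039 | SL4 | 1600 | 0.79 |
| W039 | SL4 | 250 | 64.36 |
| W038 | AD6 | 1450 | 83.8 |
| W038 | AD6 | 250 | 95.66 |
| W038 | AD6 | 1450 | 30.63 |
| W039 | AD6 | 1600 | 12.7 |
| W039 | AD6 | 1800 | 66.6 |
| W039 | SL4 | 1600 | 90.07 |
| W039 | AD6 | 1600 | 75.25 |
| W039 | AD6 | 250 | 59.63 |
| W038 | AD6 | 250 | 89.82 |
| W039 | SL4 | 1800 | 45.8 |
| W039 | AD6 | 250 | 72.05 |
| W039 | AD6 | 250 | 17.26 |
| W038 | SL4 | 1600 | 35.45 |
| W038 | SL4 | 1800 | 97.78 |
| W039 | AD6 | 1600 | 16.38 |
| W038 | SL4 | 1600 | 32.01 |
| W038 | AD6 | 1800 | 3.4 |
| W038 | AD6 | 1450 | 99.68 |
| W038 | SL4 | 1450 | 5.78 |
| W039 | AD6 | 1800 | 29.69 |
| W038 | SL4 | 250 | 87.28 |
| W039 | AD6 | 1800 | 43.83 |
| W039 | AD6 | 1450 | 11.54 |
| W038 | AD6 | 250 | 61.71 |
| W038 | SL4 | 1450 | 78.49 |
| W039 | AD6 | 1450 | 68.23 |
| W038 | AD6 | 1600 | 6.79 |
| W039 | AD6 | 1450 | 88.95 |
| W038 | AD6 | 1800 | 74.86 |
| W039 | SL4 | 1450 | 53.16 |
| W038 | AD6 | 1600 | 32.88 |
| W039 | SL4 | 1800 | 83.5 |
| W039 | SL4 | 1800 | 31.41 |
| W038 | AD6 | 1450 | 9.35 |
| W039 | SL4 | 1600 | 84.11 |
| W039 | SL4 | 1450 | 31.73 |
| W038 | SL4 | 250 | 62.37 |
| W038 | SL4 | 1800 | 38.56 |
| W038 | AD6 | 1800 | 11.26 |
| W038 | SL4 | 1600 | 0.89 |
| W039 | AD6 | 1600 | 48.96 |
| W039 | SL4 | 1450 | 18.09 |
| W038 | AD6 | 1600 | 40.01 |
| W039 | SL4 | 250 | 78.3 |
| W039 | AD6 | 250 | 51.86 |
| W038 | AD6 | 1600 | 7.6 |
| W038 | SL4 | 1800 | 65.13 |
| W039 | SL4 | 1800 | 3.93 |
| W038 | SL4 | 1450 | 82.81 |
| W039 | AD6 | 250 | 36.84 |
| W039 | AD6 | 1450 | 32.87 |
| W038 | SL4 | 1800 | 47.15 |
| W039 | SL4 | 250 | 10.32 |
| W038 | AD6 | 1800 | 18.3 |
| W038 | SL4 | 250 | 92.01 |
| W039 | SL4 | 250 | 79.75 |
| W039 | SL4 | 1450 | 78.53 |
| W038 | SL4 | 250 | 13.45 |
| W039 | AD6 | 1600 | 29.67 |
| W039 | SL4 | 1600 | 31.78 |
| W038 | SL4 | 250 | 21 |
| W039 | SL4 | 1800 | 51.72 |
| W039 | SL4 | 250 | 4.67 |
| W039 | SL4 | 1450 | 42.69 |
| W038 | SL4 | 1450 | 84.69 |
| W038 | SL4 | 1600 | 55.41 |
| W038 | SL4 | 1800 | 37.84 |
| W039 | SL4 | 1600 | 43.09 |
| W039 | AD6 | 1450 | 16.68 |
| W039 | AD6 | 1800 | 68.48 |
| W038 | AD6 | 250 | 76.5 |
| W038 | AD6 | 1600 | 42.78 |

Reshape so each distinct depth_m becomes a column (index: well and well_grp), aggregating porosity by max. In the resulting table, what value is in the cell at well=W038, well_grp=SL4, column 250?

92.01

Rows with well=W038, well_grp=SL4 and depth_m=250: porosity values are 87.28, 62.37, 92.01, 13.45, 21.
max(87.28, 62.37, 92.01, 13.45, 21) = 92.01.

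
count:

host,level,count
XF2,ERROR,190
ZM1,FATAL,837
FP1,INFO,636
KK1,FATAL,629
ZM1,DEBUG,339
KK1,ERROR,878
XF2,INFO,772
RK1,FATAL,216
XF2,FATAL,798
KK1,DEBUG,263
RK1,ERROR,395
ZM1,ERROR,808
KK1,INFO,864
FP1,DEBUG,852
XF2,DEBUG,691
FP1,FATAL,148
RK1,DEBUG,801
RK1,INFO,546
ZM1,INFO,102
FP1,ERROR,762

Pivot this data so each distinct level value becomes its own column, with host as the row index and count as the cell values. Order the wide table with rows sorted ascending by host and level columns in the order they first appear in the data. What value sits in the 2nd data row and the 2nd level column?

629

With rows sorted ascending by host, row 2 is host=KK1. level columns in first-appearance order: ERROR, FATAL, INFO, DEBUG; column 2 is FATAL.
Long rows with host=KK1, level=FATAL: count = 629.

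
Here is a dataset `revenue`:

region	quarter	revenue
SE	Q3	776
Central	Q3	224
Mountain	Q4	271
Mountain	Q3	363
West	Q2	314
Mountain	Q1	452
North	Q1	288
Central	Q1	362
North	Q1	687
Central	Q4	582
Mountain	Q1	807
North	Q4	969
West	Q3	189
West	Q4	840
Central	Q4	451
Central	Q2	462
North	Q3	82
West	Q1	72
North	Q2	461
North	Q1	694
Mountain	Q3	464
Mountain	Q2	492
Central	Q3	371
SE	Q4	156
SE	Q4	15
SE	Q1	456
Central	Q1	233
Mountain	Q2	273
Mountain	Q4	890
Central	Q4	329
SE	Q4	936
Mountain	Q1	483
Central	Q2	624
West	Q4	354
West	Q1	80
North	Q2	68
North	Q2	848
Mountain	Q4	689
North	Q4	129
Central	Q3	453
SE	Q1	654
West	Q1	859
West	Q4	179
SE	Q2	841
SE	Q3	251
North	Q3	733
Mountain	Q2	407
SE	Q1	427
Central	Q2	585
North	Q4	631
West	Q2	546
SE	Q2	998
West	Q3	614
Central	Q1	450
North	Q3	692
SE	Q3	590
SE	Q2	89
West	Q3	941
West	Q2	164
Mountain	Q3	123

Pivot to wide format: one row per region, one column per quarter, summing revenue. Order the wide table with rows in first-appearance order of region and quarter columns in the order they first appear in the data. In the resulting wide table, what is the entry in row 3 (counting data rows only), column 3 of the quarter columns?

1172

With rows in first-appearance order of region, row 3 is region=Mountain. quarter columns in first-appearance order: Q3, Q4, Q2, Q1; column 3 is Q2.
Long rows with region=Mountain, quarter=Q2: 492 + 273 + 407 = 1172.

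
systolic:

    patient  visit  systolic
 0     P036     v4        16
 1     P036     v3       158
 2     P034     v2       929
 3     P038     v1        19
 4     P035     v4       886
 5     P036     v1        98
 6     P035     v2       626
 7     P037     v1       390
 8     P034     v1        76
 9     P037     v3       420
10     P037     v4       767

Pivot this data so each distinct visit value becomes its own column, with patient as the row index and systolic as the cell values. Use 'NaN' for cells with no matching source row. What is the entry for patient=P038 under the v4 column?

NaN

No long-format row has patient=P038 and visit=v4, so the cell is NaN.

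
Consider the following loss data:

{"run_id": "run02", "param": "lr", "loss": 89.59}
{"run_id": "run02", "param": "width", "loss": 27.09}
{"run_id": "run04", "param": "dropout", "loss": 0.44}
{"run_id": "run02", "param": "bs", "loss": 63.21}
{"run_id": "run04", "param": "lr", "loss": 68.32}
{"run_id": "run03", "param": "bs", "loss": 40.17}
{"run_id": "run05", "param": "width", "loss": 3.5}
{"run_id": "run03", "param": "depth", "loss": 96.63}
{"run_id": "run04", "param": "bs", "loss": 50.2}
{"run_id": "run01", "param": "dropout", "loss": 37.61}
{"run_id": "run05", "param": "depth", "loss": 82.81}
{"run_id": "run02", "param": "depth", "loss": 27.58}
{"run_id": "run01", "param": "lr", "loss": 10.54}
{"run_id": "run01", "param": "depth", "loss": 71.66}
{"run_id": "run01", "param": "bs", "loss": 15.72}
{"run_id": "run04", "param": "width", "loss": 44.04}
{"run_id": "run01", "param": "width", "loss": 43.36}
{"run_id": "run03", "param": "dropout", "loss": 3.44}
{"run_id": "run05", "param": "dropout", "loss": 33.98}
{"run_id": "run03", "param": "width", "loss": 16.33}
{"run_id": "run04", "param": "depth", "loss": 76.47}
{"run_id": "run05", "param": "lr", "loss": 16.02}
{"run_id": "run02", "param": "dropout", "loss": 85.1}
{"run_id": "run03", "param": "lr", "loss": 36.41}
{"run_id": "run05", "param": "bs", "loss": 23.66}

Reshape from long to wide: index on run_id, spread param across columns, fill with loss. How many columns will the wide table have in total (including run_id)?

6

1 column for run_id plus 5 distinct param values → 6 columns.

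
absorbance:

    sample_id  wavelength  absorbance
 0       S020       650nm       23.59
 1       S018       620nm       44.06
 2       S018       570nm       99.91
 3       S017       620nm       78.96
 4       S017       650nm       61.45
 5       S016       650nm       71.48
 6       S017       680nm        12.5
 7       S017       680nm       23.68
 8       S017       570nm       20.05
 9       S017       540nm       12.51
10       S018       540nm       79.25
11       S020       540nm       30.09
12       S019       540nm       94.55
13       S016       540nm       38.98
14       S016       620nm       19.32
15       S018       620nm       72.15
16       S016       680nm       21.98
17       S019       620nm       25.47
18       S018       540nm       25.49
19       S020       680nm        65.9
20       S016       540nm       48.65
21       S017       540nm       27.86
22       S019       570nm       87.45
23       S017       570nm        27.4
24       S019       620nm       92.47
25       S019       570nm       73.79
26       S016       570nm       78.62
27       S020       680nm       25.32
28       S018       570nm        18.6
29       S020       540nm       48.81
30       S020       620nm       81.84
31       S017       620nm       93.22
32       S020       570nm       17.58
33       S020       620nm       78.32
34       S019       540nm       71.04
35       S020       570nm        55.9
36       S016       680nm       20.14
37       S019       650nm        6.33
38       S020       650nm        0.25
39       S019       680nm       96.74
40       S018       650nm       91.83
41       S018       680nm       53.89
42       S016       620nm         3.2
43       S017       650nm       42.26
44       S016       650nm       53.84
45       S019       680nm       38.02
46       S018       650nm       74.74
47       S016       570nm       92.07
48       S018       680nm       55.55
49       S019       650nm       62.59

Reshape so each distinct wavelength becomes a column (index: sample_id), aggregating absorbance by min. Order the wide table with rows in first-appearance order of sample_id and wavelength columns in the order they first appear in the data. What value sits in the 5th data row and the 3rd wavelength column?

73.79

With rows in first-appearance order of sample_id, row 5 is sample_id=S019. wavelength columns in first-appearance order: 650nm, 620nm, 570nm, 680nm, 540nm; column 3 is 570nm.
Long rows with sample_id=S019, wavelength=570nm: min(87.45, 73.79) = 73.79.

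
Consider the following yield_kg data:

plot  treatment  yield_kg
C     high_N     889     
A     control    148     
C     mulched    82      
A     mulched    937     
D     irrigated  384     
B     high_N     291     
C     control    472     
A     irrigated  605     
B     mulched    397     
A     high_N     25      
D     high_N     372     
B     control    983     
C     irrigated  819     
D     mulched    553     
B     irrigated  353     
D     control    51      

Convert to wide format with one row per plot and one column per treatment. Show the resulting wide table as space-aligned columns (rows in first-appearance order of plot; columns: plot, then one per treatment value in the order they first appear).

Columns: plot plus the 4 distinct treatment values (high_N, control, mulched, irrigated).
For example, row C column high_N takes yield_kg=889 from the long row (C, high_N).

plot  high_N  control  mulched  irrigated
C     889     472      82       819      
A     25      148      937      605      
D     372     51       553      384      
B     291     983      397      353      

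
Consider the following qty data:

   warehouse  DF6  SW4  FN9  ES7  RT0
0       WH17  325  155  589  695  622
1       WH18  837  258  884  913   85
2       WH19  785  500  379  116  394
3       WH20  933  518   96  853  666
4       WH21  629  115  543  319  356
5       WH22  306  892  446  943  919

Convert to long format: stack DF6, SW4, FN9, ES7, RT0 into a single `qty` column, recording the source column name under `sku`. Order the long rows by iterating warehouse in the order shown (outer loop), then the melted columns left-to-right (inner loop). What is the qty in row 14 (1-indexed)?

116

30 rows total (6 × 5). Row 14: index ⌊(14-1)/5⌋ = 2 into warehouse → WH19; (14-1) mod 5 = 3 into the melted columns → ES7.
So row 14 is (WH19, ES7, 116); qty = 116.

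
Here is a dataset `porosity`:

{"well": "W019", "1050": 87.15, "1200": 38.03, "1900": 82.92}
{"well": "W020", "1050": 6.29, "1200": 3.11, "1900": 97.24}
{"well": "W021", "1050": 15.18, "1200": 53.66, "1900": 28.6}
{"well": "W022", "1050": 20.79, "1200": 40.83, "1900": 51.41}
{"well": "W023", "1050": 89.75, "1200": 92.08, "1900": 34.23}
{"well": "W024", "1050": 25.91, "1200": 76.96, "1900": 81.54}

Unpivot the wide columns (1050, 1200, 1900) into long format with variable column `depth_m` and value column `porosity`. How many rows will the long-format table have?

6 well values × 3 melted columns = 18 rows.

18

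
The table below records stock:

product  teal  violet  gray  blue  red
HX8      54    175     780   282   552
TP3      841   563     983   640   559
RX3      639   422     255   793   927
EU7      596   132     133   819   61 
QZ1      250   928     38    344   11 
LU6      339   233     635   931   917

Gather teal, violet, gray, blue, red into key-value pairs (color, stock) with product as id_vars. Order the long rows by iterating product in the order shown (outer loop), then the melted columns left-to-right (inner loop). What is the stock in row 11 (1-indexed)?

30 rows total (6 × 5). Row 11: index ⌊(11-1)/5⌋ = 2 into product → RX3; (11-1) mod 5 = 0 into the melted columns → teal.
So row 11 is (RX3, teal, 639); stock = 639.

639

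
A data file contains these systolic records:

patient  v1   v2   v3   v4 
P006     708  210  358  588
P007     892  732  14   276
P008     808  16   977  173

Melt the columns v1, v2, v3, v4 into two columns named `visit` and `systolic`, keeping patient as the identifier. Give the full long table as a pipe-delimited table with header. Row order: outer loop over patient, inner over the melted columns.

Each (patient, column) pair becomes one row: 3 × 4 = 12 rows.
For example, (P006, v1) → systolic=708.

| patient | visit | systolic |
| P006 | v1 | 708 |
| P006 | v2 | 210 |
| P006 | v3 | 358 |
| P006 | v4 | 588 |
| P007 | v1 | 892 |
| P007 | v2 | 732 |
| P007 | v3 | 14 |
| P007 | v4 | 276 |
| P008 | v1 | 808 |
| P008 | v2 | 16 |
| P008 | v3 | 977 |
| P008 | v4 | 173 |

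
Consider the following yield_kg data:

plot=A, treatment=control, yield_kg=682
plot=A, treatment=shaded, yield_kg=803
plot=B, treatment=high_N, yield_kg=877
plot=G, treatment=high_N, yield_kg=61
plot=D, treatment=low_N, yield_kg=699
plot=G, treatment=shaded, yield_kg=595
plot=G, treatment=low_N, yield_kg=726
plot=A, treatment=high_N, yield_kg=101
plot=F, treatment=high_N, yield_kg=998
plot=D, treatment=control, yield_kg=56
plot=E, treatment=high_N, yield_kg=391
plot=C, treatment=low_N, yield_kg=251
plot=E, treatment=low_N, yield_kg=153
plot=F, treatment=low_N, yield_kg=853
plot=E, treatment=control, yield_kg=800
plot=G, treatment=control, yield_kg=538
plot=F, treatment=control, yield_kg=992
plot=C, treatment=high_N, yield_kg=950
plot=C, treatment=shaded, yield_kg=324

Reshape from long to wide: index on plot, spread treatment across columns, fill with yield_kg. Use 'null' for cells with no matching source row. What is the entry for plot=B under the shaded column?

null

No long-format row has plot=B and treatment=shaded, so the cell is null.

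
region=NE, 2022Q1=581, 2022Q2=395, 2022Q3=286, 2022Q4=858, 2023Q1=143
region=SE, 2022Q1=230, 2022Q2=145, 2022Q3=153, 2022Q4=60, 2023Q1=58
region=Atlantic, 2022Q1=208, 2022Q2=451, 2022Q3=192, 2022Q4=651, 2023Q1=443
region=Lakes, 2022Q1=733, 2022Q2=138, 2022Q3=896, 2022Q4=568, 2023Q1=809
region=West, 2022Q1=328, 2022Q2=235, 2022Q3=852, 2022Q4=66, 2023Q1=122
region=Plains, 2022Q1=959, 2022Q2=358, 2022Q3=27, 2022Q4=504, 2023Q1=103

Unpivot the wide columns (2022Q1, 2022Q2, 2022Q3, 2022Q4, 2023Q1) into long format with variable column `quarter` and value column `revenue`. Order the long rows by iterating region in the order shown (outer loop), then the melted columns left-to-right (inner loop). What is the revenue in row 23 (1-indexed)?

852

30 rows total (6 × 5). Row 23: index ⌊(23-1)/5⌋ = 4 into region → West; (23-1) mod 5 = 2 into the melted columns → 2022Q3.
So row 23 is (West, 2022Q3, 852); revenue = 852.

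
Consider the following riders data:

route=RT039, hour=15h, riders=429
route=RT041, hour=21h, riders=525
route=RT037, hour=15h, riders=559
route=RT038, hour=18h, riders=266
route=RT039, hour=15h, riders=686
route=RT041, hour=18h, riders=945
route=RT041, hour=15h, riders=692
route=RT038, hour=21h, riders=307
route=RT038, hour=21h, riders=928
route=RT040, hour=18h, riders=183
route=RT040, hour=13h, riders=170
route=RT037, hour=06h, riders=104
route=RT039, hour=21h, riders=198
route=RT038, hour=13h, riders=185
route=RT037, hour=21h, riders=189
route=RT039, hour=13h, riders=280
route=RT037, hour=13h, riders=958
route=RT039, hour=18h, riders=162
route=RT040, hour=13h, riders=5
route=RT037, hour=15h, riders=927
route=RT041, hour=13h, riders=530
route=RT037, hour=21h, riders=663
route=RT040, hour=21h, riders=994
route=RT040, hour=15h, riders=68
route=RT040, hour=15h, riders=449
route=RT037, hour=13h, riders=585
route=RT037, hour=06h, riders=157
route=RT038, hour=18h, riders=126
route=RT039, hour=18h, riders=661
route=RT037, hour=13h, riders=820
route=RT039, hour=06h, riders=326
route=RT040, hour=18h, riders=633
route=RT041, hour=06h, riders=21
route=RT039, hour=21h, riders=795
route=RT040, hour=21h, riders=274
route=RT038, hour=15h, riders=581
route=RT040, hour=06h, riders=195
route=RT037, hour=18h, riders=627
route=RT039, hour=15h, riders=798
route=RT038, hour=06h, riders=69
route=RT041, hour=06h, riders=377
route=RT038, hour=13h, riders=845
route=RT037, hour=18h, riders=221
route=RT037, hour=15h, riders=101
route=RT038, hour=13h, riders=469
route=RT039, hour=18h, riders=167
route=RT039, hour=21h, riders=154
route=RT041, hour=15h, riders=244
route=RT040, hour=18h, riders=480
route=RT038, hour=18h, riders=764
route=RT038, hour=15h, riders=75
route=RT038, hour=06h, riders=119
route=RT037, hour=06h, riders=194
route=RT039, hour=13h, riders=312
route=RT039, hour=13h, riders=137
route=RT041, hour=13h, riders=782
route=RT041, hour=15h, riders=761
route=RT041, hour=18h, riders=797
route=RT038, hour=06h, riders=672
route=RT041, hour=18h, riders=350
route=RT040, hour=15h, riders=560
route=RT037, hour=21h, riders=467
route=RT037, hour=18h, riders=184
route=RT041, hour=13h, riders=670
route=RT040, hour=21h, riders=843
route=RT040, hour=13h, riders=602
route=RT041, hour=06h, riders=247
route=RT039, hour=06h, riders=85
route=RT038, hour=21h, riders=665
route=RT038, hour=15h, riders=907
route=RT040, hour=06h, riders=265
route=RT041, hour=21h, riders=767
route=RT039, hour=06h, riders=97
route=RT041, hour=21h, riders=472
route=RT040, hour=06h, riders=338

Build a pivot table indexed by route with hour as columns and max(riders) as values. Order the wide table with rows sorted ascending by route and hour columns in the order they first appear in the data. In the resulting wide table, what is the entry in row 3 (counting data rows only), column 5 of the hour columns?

With rows sorted ascending by route, row 3 is route=RT039. hour columns in first-appearance order: 15h, 21h, 18h, 13h, 06h; column 5 is 06h.
Long rows with route=RT039, hour=06h: max(326, 85, 97) = 326.

326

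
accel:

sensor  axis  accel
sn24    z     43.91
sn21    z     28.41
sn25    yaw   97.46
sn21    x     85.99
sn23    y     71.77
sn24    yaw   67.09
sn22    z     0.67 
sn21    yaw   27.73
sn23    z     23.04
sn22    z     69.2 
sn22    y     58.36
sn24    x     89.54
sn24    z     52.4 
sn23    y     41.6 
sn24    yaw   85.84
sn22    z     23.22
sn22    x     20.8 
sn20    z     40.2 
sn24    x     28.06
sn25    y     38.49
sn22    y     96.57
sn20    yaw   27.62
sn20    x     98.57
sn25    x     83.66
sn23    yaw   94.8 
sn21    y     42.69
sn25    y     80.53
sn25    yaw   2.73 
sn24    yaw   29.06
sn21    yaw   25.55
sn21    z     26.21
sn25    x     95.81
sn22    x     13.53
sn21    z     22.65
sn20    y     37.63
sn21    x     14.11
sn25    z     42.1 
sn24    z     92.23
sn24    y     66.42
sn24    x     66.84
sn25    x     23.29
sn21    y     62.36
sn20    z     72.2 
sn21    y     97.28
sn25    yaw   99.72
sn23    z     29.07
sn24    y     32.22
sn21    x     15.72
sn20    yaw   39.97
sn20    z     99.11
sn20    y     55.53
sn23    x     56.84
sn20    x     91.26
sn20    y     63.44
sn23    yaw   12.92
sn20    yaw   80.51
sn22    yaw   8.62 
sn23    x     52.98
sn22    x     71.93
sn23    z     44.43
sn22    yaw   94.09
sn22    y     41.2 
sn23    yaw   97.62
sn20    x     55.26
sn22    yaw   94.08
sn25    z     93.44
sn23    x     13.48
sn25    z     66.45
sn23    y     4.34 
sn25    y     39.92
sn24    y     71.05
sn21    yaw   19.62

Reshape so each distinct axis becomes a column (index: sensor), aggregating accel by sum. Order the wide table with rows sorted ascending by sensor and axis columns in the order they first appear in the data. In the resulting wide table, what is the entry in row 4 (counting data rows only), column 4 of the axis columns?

117.71

With rows sorted ascending by sensor, row 4 is sensor=sn23. axis columns in first-appearance order: z, yaw, x, y; column 4 is y.
Long rows with sensor=sn23, axis=y: 71.77 + 41.6 + 4.34 = 117.71.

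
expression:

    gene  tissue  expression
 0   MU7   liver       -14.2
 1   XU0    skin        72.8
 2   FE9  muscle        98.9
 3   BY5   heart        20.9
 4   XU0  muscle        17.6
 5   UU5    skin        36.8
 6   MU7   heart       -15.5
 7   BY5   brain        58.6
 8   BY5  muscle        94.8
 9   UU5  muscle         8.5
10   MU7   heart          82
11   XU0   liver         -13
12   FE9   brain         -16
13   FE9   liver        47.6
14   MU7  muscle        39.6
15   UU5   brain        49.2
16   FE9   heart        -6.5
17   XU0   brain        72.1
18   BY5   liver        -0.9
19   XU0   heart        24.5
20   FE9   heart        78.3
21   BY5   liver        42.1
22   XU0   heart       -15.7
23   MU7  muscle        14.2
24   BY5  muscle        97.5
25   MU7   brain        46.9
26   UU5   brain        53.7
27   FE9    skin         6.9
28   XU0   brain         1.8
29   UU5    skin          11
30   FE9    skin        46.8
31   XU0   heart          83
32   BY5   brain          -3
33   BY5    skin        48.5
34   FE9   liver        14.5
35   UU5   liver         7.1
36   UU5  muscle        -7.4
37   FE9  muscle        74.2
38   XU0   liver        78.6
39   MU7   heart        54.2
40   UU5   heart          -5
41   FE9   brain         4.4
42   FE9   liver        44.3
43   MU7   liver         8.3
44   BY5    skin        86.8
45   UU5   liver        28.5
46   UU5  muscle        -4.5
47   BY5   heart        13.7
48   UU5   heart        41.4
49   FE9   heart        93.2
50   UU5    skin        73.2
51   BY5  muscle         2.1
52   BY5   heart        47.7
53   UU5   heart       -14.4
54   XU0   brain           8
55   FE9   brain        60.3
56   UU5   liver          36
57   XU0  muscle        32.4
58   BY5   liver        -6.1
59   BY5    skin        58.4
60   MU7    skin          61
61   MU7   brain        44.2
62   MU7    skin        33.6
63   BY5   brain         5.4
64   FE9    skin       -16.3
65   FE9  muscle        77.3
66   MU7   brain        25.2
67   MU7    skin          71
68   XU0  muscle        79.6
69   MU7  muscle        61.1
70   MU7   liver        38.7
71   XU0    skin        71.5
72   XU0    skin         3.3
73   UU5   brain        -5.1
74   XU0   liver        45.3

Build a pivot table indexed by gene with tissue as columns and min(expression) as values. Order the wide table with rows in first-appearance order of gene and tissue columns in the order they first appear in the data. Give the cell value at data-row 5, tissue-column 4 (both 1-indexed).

-14.4

With rows in first-appearance order of gene, row 5 is gene=UU5. tissue columns in first-appearance order: liver, skin, muscle, heart, brain; column 4 is heart.
Long rows with gene=UU5, tissue=heart: min(-5, 41.4, -14.4) = -14.4.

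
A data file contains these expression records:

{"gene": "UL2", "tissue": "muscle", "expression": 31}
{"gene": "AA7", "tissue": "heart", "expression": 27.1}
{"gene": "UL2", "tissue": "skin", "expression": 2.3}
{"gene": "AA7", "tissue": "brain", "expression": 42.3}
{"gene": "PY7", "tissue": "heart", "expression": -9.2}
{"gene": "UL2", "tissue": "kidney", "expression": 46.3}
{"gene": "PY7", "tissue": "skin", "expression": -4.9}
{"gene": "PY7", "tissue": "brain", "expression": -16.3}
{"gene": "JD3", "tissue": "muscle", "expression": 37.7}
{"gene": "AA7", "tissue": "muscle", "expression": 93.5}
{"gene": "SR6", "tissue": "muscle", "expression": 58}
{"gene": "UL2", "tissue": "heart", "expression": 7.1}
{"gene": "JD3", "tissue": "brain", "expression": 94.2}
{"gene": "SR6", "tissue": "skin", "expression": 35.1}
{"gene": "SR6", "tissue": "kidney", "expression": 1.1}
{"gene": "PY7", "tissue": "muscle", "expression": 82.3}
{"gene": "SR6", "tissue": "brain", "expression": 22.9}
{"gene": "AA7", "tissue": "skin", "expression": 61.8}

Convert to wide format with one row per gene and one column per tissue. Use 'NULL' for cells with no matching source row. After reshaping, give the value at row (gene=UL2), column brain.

No long-format row has gene=UL2 and tissue=brain, so the cell is NULL.

NULL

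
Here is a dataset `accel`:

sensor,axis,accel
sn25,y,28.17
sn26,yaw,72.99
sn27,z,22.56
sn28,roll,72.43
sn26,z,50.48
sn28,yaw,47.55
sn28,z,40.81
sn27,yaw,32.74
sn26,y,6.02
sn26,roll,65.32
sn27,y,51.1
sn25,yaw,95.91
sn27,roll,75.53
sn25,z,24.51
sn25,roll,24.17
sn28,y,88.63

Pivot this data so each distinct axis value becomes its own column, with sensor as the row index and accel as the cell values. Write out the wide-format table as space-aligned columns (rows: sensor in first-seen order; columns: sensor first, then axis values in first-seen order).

sensor  y      yaw    z      roll 
sn25    28.17  95.91  24.51  24.17
sn26    6.02   72.99  50.48  65.32
sn27    51.1   32.74  22.56  75.53
sn28    88.63  47.55  40.81  72.43

Columns: sensor plus the 4 distinct axis values (y, yaw, z, roll).
For example, row sn25 column y takes accel=28.17 from the long row (sn25, y).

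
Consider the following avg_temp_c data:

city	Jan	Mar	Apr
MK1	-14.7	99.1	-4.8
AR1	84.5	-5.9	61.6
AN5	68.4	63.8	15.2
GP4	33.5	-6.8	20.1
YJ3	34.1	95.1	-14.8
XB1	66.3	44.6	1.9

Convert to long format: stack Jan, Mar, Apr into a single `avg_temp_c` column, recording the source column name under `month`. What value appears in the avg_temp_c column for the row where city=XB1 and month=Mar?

Unpivoting turns each (city, wide-column) pair into one long row.
The wide cell at row XB1, column Mar holds 44.6, so the long row (XB1, Mar) has avg_temp_c=44.6.

44.6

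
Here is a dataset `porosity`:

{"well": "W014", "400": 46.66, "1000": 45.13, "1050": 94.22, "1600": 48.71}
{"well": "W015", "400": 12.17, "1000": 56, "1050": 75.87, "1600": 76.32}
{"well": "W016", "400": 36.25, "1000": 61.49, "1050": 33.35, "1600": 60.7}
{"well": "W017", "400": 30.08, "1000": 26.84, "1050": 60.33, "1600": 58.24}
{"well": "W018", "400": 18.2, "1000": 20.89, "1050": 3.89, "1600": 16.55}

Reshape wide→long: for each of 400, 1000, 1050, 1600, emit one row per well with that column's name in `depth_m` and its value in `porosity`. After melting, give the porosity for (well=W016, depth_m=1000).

Unpivoting turns each (well, wide-column) pair into one long row.
The wide cell at row W016, column 1000 holds 61.49, so the long row (W016, 1000) has porosity=61.49.

61.49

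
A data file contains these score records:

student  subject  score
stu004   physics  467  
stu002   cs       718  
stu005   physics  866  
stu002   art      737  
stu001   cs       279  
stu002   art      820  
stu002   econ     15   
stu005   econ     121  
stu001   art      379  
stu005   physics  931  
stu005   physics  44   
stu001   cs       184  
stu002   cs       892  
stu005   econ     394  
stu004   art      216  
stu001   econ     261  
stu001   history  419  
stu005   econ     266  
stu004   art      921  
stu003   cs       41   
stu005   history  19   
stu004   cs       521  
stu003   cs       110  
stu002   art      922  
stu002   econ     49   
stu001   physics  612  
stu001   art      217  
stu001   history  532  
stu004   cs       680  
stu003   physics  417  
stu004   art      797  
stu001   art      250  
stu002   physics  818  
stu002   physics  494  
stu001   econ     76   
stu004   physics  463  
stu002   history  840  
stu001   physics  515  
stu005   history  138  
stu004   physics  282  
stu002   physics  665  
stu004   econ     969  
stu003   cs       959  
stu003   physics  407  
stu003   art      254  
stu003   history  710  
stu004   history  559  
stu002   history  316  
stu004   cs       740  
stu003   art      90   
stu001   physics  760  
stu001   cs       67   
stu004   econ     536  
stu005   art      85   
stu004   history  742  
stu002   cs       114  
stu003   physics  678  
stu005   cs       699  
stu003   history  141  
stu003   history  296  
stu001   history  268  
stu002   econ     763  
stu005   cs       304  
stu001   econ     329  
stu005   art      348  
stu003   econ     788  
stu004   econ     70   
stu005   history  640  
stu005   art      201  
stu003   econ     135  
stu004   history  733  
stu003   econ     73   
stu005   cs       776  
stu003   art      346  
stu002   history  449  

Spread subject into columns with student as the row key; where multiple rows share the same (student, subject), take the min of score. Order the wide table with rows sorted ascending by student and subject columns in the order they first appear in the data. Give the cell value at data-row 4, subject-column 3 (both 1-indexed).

With rows sorted ascending by student, row 4 is student=stu004. subject columns in first-appearance order: physics, cs, art, econ, history; column 3 is art.
Long rows with student=stu004, subject=art: min(216, 921, 797) = 216.

216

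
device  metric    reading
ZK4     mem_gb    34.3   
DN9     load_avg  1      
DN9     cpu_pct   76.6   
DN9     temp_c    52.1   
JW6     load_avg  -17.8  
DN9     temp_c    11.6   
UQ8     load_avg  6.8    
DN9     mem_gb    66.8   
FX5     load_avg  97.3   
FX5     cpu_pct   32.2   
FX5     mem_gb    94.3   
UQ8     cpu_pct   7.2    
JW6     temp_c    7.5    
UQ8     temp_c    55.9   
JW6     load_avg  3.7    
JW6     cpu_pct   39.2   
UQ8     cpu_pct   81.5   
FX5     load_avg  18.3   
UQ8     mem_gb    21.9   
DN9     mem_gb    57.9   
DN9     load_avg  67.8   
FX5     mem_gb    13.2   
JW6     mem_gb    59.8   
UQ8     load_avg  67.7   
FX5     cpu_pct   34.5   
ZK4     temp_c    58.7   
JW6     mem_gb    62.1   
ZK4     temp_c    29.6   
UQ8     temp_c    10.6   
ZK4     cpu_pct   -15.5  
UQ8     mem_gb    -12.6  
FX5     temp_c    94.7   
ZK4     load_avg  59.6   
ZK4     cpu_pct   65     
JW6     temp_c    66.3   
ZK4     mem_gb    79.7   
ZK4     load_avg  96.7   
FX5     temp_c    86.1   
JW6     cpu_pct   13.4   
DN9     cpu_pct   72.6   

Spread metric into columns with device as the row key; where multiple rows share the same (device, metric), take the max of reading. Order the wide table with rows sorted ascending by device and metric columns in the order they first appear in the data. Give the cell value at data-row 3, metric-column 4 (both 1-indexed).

With rows sorted ascending by device, row 3 is device=JW6. metric columns in first-appearance order: mem_gb, load_avg, cpu_pct, temp_c; column 4 is temp_c.
Long rows with device=JW6, metric=temp_c: max(7.5, 66.3) = 66.3.

66.3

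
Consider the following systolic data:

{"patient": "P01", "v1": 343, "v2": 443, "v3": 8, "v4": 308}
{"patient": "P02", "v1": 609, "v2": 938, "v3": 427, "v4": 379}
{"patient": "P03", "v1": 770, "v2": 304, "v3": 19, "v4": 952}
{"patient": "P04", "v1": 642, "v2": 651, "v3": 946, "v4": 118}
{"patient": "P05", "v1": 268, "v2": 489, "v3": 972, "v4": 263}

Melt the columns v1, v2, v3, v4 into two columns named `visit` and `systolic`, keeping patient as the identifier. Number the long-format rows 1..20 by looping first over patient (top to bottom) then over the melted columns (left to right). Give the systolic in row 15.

946

20 rows total (5 × 4). Row 15: index ⌊(15-1)/4⌋ = 3 into patient → P04; (15-1) mod 4 = 2 into the melted columns → v3.
So row 15 is (P04, v3, 946); systolic = 946.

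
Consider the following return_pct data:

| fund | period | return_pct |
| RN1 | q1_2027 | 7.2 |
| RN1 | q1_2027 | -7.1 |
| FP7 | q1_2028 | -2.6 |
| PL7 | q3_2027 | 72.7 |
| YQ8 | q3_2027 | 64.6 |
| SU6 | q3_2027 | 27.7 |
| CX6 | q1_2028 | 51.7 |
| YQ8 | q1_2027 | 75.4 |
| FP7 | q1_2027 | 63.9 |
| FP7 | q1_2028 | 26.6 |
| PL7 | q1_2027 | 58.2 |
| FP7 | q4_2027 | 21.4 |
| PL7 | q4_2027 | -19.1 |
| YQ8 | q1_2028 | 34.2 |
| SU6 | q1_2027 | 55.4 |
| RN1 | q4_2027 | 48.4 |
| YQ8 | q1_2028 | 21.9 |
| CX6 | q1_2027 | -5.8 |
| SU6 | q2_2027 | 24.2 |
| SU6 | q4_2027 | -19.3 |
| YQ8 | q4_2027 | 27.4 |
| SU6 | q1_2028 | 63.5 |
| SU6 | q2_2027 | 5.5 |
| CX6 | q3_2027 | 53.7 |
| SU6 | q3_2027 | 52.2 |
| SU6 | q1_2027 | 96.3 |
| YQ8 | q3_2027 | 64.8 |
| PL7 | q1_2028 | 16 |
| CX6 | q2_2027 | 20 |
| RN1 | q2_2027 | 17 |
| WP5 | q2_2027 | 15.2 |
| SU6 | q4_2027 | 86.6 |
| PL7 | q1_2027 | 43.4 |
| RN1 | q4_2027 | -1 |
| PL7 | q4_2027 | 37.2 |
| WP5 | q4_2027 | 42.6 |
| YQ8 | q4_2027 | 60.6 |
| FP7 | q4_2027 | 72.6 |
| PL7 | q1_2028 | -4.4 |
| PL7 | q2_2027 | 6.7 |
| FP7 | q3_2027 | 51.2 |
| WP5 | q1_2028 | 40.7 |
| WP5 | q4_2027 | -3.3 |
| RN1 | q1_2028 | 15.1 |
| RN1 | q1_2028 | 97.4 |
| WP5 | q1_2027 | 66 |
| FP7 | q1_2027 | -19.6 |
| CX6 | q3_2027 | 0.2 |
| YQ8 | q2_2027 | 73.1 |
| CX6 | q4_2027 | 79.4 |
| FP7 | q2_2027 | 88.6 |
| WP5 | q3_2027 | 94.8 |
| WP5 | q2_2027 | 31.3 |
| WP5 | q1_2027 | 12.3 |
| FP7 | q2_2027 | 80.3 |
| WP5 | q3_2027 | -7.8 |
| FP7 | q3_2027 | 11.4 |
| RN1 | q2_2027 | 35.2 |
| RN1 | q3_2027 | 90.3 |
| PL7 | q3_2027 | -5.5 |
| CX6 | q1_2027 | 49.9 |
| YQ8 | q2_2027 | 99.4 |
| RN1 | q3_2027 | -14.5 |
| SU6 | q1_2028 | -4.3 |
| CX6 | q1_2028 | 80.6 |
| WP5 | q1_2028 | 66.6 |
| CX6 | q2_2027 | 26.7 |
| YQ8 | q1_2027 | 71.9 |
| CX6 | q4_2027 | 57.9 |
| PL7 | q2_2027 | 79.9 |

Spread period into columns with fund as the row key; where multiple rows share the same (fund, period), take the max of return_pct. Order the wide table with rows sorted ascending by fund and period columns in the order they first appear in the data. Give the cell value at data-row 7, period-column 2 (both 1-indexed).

With rows sorted ascending by fund, row 7 is fund=YQ8. period columns in first-appearance order: q1_2027, q1_2028, q3_2027, q4_2027, q2_2027; column 2 is q1_2028.
Long rows with fund=YQ8, period=q1_2028: max(34.2, 21.9) = 34.2.

34.2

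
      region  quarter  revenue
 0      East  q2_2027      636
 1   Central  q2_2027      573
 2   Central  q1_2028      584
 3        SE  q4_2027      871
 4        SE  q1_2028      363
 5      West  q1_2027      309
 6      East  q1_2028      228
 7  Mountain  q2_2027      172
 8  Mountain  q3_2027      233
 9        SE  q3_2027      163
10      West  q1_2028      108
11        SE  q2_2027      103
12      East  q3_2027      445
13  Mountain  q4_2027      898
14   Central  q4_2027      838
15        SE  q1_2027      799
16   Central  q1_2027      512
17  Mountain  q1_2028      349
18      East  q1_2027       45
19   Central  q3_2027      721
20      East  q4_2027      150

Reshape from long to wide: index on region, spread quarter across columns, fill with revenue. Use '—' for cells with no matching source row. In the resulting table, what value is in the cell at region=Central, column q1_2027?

The long row with region=Central, quarter=q1_2027 has revenue=512.

512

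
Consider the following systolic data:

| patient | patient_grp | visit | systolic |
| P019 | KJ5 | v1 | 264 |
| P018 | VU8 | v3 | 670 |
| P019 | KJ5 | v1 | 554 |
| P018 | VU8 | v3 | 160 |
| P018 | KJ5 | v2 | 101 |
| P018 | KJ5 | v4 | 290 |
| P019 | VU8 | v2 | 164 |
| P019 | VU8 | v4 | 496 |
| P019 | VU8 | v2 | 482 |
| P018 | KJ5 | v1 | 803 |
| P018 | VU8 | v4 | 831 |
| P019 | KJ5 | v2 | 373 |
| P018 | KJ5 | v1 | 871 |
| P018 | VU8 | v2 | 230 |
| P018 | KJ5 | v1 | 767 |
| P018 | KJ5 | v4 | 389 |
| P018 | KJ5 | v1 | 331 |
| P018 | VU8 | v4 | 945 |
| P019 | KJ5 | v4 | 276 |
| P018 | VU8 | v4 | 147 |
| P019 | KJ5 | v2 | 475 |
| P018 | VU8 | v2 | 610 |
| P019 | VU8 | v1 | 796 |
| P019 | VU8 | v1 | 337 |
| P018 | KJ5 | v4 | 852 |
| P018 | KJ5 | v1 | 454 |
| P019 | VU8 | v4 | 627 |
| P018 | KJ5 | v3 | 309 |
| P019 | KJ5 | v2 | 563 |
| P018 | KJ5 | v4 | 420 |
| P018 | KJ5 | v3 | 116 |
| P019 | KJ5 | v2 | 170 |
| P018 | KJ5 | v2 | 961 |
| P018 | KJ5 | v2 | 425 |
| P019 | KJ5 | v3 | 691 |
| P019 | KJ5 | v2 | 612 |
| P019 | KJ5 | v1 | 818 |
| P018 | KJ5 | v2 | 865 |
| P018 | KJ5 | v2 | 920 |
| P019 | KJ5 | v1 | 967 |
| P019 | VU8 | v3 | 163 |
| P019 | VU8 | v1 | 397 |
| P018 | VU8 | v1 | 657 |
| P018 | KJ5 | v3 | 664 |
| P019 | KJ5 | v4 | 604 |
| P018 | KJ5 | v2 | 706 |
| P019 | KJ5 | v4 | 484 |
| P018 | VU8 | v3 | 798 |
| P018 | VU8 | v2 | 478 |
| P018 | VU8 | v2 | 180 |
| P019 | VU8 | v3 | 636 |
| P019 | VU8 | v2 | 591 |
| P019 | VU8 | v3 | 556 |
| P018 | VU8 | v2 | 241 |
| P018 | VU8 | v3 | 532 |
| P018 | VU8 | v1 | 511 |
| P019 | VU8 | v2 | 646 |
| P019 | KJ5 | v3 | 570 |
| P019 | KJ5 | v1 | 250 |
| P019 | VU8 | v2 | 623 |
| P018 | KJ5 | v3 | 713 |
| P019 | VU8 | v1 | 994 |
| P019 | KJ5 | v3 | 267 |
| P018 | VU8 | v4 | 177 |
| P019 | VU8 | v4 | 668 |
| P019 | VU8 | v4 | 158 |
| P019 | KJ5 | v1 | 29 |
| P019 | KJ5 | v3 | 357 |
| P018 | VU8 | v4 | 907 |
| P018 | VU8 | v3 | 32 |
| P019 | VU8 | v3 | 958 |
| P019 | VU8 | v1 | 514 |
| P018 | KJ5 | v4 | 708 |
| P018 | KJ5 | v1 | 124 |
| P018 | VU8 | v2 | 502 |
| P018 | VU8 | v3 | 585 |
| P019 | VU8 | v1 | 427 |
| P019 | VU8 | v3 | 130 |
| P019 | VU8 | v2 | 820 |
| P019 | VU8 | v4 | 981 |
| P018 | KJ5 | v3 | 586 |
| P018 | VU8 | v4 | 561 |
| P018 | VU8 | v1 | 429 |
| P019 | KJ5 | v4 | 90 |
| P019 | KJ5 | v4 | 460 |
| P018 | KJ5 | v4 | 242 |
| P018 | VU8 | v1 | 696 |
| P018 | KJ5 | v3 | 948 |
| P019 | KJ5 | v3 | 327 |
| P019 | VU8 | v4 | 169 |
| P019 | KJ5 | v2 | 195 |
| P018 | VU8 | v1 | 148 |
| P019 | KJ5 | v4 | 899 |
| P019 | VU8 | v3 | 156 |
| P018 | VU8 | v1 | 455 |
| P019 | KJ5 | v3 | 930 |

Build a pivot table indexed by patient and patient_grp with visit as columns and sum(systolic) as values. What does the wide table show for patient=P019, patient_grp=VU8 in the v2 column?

Rows with patient=P019, patient_grp=VU8 and visit=v2: systolic values are 164, 482, 591, 646, 623, 820.
164 + 482 + 591 + 646 + 623 + 820 = 3326.

3326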